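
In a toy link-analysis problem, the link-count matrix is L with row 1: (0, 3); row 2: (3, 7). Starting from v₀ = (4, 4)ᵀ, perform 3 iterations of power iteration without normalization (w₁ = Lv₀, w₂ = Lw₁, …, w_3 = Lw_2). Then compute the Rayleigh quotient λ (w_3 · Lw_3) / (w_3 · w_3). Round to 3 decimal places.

w1 = Lv₀ = (12, 40)
w2 = Lw1 = (120, 316)
w3 = Lw2 = (948, 2572)
Lw3 = (7716, 20848)
w3·Lw3 = 948·7716 + 2572·20848 = 60935824; w3·w3 = 948·948 + 2572·2572 = 7513888
λ ≈ 60935824/7513888 = 8.110

8.110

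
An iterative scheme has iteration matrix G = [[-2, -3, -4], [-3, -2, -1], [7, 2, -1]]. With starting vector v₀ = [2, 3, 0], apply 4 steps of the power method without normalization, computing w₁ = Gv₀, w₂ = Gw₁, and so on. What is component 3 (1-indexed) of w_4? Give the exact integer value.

3240

w1 = Gv₀ = ((-2)·2 + (-3)·3 + (-4)·0; (-3)·2 + (-2)·3 + (-1)·0; 7·2 + 2·3 + (-1)·0) = (-13, -12, 20)
w2 = Gw1 = ((-2)·(-13) + (-3)·(-12) + (-4)·20; (-3)·(-13) + (-2)·(-12) + (-1)·20; 7·(-13) + 2·(-12) + (-1)·20) = (-18, 43, -135)
w3 = Gw2 = (447, 103, 95)
w4 = Gw3 = (-1583, -1642, 3240)
The requested component of w4 is 3240.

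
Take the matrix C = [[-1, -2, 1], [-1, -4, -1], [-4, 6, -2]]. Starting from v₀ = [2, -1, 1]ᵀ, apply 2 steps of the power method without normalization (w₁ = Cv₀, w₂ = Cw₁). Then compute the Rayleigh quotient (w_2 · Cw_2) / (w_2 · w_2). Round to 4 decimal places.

λ ≈ 0.7802

w1 = Cv₀ = ((-1)·2 + (-2)·(-1) + 1·1; (-1)·2 + (-4)·(-1) + (-1)·1; (-4)·2 + 6·(-1) + (-2)·1) = (1, 1, -16)
w2 = Cw1 = ((-1)·1 + (-2)·1 + 1·(-16); (-1)·1 + (-4)·1 + (-1)·(-16); (-4)·1 + 6·1 + (-2)·(-16)) = (-19, 11, 34)
Cw2 = (31, -59, 74)
w2·Cw2 = (-19)·31 + 11·(-59) + 34·74 = 1278; w2·w2 = (-19)·(-19) + 11·11 + 34·34 = 1638
λ ≈ 1278/1638 = 0.7802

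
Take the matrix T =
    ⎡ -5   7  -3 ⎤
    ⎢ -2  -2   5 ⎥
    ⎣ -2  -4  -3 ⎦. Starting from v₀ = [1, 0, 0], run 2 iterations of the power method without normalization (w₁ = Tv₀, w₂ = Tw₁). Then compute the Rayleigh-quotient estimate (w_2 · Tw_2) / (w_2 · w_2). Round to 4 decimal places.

w1 = Tv₀ = ((-5)·1 + 7·0 + (-3)·0; (-2)·1 + (-2)·0 + 5·0; (-2)·1 + (-4)·0 + (-3)·0) = (-5, -2, -2)
w2 = Tw1 = ((-5)·(-5) + 7·(-2) + (-3)·(-2); (-2)·(-5) + (-2)·(-2) + 5·(-2); (-2)·(-5) + (-4)·(-2) + (-3)·(-2)) = (17, 4, 24)
Tw2 = (-129, 78, -122)
w2·Tw2 = 17·(-129) + 4·78 + 24·(-122) = -4809; w2·w2 = 17·17 + 4·4 + 24·24 = 881
λ ≈ -4809/881 = -5.4586

-5.4586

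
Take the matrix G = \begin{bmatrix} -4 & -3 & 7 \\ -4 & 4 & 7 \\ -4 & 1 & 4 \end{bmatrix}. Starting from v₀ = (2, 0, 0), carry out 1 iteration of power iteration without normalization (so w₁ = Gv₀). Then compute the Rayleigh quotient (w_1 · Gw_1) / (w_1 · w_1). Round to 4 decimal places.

λ ≈ 2.6667

w1 = Gv₀ = ((-4)·2 + (-3)·0 + 7·0; (-4)·2 + 4·0 + 7·0; (-4)·2 + 1·0 + 4·0) = (-8, -8, -8)
Gw1 = (0, -56, -8)
w1·Gw1 = (-8)·0 + (-8)·(-56) + (-8)·(-8) = 512; w1·w1 = (-8)·(-8) + (-8)·(-8) + (-8)·(-8) = 192
λ ≈ 512/192 = 2.6667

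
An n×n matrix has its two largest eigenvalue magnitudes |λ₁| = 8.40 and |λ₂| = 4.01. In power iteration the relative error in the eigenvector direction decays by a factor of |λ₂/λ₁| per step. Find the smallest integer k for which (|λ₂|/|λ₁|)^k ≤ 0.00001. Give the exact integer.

|λ₂/λ₁| = 4.01/8.40 = 0.47738
Need k ≥ ln(0.00001) / ln(0.47738) = -11.5129 / -0.7394 ≈ 15.570
Smallest integer k satisfying the bound: 16

16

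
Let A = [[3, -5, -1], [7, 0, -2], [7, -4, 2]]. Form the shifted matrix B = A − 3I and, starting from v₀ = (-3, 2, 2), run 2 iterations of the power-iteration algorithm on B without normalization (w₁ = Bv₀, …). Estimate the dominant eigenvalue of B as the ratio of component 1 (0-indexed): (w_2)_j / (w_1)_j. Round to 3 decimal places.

B = A − 3I has rows (0, -5, -1); (7, -3, -2); (7, -4, -1)
w1 = Bv₀ = (-12, -31, -31)
w2 = Bw1 = (186, 71, 71)
Ratio: 71/-31 = -2.290

μ ≈ -2.290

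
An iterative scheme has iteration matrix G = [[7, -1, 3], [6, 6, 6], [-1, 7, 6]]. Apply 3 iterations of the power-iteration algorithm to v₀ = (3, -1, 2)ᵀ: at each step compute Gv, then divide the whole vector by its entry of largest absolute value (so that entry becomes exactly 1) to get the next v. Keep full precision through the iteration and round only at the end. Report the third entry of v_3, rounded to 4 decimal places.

Gv0 = (28.00000, 24.00000, 2.00000); divide by 28.00000 → v1 = (1.00000, 0.85714, 0.07143)
Gv1 = (6.35714, 11.57143, 5.42857); divide by 11.57143 → v2 = (0.54938, 1.00000, 0.46914)
Gv2 = (4.25309, 12.11111, 9.26543); divide by 12.11111 → v3 = (0.35117, 1.00000, 0.76504)
Requested entry of v3: 3002/3924 = 0.7650

0.7650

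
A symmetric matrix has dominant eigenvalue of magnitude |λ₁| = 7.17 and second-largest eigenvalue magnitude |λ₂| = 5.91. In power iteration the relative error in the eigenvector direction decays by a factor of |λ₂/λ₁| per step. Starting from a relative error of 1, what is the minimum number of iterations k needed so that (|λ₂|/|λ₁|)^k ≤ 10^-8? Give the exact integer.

|λ₂/λ₁| = 5.91/7.17 = 0.82427
Need k ≥ ln(10^-8) / ln(0.82427) = -18.4207 / -0.1933 ≈ 95.316
Smallest integer k satisfying the bound: 96

96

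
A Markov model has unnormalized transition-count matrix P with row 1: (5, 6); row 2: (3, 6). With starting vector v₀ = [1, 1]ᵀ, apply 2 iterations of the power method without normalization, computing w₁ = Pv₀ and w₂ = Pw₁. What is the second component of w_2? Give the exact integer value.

w1 = Pv₀ = (11, 9)
w2 = Pw1 = (109, 87)
The requested component of w2 is 87.

87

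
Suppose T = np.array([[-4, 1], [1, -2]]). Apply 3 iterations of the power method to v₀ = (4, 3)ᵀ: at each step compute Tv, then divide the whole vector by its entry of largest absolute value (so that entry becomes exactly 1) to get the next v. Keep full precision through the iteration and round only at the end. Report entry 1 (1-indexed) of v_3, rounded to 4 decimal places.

Tv0 = (-13.00000, -2.00000); divide by -13.00000 → v1 = (1.00000, 0.15385)
Tv1 = (-3.84615, 0.69231); divide by -3.84615 → v2 = (1.00000, -0.18000)
Tv2 = (-4.18000, 1.36000); divide by -4.18000 → v3 = (1.00000, -0.32536)
Requested entry of v3: -209/-209 = 1.0000

1.0000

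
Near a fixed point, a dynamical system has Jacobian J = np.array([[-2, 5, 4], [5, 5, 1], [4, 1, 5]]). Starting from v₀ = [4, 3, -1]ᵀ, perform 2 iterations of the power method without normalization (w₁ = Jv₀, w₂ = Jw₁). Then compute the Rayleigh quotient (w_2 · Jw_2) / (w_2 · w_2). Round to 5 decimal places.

λ ≈ 8.44311

w1 = Jv₀ = (3, 34, 14)
w2 = Jw1 = (220, 199, 116)
Jw2 = (1019, 2211, 1659)
w2·Jw2 = 220·1019 + 199·2211 + 116·1659 = 856613; w2·w2 = 220·220 + 199·199 + 116·116 = 101457
λ ≈ 856613/101457 = 8.44311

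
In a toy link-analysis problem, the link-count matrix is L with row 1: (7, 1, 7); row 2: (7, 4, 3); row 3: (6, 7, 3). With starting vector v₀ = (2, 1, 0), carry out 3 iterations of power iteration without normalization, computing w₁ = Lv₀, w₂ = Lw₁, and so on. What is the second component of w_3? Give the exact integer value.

3547

w1 = Lv₀ = (15, 18, 19)
w2 = Lw1 = (256, 234, 273)
w3 = Lw2 = (3937, 3547, 3993)
The requested component of w3 is 3547.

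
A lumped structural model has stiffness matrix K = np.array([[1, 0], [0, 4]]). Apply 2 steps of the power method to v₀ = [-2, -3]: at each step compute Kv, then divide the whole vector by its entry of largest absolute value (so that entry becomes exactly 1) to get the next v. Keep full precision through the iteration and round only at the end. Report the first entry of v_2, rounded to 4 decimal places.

Kv0 = (-2.00000, -12.00000); divide by -12.00000 → v1 = (0.16667, 1.00000)
Kv1 = (0.16667, 4.00000); divide by 4.00000 → v2 = (0.04167, 1.00000)
Requested entry of v2: -2/-48 = 0.0417

0.0417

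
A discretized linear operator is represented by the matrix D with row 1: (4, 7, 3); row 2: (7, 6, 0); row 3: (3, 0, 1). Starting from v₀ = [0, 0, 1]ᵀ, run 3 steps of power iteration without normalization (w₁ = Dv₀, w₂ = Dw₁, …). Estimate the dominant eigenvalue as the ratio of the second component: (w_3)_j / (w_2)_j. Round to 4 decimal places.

w1 = Dv₀ = (3, 0, 1)
w2 = Dw1 = (15, 21, 10)
w3 = Dw2 = (237, 231, 55)
Ratio at component: 231 / 21 = 11.0000

λ ≈ 11.0000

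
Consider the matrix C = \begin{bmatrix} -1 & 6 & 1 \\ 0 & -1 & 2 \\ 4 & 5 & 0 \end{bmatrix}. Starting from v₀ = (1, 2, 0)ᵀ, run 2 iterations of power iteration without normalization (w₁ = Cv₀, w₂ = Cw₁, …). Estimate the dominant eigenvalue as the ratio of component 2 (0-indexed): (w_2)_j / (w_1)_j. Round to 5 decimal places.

w1 = Cv₀ = (11, -2, 14)
w2 = Cw1 = (-9, 30, 34)
Ratio at component: 34 / 14 = 2.42857

2.42857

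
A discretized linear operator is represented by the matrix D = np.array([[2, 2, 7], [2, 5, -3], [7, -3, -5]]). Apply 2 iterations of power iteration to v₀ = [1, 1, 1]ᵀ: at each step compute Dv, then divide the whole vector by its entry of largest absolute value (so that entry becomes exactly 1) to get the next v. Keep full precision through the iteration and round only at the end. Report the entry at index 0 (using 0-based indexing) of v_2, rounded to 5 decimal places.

0.32857

Dv0 = (11.000000, 4.000000, -1.000000); divide by 11.000000 → v1 = (1.000000, 0.363636, -0.090909)
Dv1 = (2.090909, 4.090909, 6.363636); divide by 6.363636 → v2 = (0.328571, 0.642857, 1.000000)
Requested entry of v2: 23/70 = 0.32857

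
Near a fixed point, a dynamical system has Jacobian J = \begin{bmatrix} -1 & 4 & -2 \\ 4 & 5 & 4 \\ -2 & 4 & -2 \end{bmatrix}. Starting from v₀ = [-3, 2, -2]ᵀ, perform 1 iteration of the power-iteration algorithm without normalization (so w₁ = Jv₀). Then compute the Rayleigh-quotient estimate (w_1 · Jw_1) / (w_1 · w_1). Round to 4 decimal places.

w1 = Jv₀ = ((-1)·(-3) + 4·2 + (-2)·(-2); 4·(-3) + 5·2 + 4·(-2); (-2)·(-3) + 4·2 + (-2)·(-2)) = (15, -10, 18)
Jw1 = (-91, 82, -106)
w1·Jw1 = 15·(-91) + (-10)·82 + 18·(-106) = -4093; w1·w1 = 15·15 + (-10)·(-10) + 18·18 = 649
λ ≈ -4093/649 = -6.3066

-6.3066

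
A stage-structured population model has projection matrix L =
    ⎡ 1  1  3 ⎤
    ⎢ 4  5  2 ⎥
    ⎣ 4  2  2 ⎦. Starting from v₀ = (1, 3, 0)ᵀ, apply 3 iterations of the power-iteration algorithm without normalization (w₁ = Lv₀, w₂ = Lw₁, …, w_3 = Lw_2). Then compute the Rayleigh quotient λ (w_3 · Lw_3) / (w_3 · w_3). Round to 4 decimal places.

7.8658

w1 = Lv₀ = (1·1 + 1·3 + 3·0; 4·1 + 5·3 + 2·0; 4·1 + 2·3 + 2·0) = (4, 19, 10)
w2 = Lw1 = (1·4 + 1·19 + 3·10; 4·4 + 5·19 + 2·10; 4·4 + 2·19 + 2·10) = (53, 131, 74)
w3 = Lw2 = (406, 1015, 622)
Lw3 = (3287, 7943, 4898)
w3·Lw3 = 406·3287 + 1015·7943 + 622·4898 = 12443223; w3·w3 = 406·406 + 1015·1015 + 622·622 = 1581945
λ ≈ 12443223/1581945 = 7.8658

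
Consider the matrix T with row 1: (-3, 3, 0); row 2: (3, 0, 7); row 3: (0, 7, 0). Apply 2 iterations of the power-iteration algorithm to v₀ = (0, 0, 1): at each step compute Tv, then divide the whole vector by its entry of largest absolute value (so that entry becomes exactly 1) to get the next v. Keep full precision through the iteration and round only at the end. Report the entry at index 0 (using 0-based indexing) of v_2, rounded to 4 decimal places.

Tv0 = (0.00000, 7.00000, 0.00000); divide by 7.00000 → v1 = (0.00000, 1.00000, 0.00000)
Tv1 = (3.00000, 0.00000, 7.00000); divide by 7.00000 → v2 = (0.42857, 0.00000, 1.00000)
Requested entry of v2: 21/49 = 0.4286

0.4286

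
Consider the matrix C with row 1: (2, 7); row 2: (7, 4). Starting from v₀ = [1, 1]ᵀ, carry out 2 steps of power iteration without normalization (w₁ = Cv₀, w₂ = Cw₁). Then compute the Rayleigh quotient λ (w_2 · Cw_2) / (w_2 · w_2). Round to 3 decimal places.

λ ≈ 10.069

w1 = Cv₀ = (9, 11)
w2 = Cw1 = (95, 107)
Cw2 = (939, 1093)
w2·Cw2 = 95·939 + 107·1093 = 206156; w2·w2 = 95·95 + 107·107 = 20474
λ ≈ 206156/20474 = 10.069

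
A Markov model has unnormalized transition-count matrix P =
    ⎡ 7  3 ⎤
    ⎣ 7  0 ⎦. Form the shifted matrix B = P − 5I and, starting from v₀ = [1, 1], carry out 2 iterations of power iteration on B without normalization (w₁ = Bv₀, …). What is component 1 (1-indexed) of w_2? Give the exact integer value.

B = P − 5I has rows (2, 3); (7, -5)
w1 = Bv₀ = (2·1 + 3·1; 7·1 + (-5)·1) = (5, 2)
w2 = Bw1 = (2·5 + 3·2; 7·5 + (-5)·2) = (16, 25)
Requested component of w2: 16

16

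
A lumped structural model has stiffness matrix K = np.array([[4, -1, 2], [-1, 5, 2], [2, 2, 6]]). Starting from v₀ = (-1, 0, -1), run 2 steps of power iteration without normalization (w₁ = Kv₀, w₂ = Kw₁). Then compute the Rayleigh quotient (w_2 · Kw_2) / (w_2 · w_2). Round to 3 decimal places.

7.602

w1 = Kv₀ = (4·(-1) + (-1)·0 + 2·(-1); (-1)·(-1) + 5·0 + 2·(-1); 2·(-1) + 2·0 + 6·(-1)) = (-6, -1, -8)
w2 = Kw1 = (4·(-6) + (-1)·(-1) + 2·(-8); (-1)·(-6) + 5·(-1) + 2·(-8); 2·(-6) + 2·(-1) + 6·(-8)) = (-39, -15, -62)
Kw2 = (-265, -160, -480)
w2·Kw2 = (-39)·(-265) + (-15)·(-160) + (-62)·(-480) = 42495; w2·w2 = (-39)·(-39) + (-15)·(-15) + (-62)·(-62) = 5590
λ ≈ 42495/5590 = 7.602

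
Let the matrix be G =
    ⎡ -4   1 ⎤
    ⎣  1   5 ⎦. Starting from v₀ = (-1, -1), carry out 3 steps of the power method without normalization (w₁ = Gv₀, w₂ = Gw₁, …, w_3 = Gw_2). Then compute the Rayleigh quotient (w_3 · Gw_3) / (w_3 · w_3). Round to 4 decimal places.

λ ≈ 3.7420

w1 = Gv₀ = ((-4)·(-1) + 1·(-1); 1·(-1) + 5·(-1)) = (3, -6)
w2 = Gw1 = ((-4)·3 + 1·(-6); 1·3 + 5·(-6)) = (-18, -27)
w3 = Gw2 = (45, -153)
Gw3 = (-333, -720)
w3·Gw3 = 45·(-333) + (-153)·(-720) = 95175; w3·w3 = 45·45 + (-153)·(-153) = 25434
λ ≈ 95175/25434 = 3.7420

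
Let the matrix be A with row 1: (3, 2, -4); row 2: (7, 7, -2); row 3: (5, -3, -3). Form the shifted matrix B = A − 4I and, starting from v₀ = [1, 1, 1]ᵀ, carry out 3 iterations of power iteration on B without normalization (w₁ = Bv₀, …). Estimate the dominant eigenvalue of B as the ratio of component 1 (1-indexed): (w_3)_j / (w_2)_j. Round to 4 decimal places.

B = A − 4I has rows (-1, 2, -4); (7, 3, -2); (5, -3, -7)
w1 = Bv₀ = (-3, 8, -5)
w2 = Bw1 = (39, 13, -4)
w3 = Bw2 = (3, 320, 184)
Ratio: 3/39 = 0.0769

0.0769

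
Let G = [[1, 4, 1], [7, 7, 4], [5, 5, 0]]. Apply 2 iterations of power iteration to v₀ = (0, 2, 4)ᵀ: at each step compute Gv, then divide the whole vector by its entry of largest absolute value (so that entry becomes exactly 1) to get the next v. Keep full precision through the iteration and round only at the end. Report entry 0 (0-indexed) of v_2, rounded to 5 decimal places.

0.42515

Gv0 = (12.000000, 30.000000, 10.000000); divide by 30.000000 → v1 = (0.400000, 1.000000, 0.333333)
Gv1 = (4.733333, 11.133333, 7.000000); divide by 11.133333 → v2 = (0.425150, 1.000000, 0.628743)
Requested entry of v2: 142/334 = 0.42515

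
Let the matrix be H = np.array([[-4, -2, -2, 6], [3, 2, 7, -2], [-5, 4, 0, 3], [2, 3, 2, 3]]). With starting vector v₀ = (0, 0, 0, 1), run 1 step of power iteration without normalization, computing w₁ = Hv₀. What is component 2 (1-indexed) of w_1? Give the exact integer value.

-2

w1 = Hv₀ = (6, -2, 3, 3)
The requested component of w1 is -2.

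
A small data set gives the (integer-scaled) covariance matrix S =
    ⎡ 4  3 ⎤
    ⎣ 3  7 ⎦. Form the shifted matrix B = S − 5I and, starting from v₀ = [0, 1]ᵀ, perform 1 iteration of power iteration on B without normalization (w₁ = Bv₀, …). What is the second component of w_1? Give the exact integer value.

2

B = S − 5I has rows (-1, 3); (3, 2)
w1 = Bv₀ = ((-1)·0 + 3·1; 3·0 + 2·1) = (3, 2)
Requested component of w1: 2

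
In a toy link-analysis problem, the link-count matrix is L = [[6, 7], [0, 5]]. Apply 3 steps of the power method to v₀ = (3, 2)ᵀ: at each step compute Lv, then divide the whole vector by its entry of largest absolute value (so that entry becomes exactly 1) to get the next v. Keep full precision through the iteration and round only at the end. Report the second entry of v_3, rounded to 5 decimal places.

Lv0 = (32.000000, 10.000000); divide by 32.000000 → v1 = (1.000000, 0.312500)
Lv1 = (8.187500, 1.562500); divide by 8.187500 → v2 = (1.000000, 0.190840)
Lv2 = (7.335878, 0.954198); divide by 7.335878 → v3 = (1.000000, 0.130073)
Requested entry of v3: 250/1922 = 0.13007

0.13007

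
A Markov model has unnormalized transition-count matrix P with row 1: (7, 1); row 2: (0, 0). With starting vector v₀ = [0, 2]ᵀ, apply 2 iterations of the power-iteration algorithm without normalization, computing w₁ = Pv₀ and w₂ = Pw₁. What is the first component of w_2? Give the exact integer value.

14

w1 = Pv₀ = (7·0 + 1·2; 0·0 + 0·2) = (2, 0)
w2 = Pw1 = (7·2 + 1·0; 0·2 + 0·0) = (14, 0)
The requested component of w2 is 14.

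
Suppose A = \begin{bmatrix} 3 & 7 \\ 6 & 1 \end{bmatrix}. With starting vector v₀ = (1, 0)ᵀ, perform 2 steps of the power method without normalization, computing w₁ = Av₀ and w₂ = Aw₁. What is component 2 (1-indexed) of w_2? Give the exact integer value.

24

w1 = Av₀ = (3·1 + 7·0; 6·1 + 1·0) = (3, 6)
w2 = Aw1 = (3·3 + 7·6; 6·3 + 1·6) = (51, 24)
The requested component of w2 is 24.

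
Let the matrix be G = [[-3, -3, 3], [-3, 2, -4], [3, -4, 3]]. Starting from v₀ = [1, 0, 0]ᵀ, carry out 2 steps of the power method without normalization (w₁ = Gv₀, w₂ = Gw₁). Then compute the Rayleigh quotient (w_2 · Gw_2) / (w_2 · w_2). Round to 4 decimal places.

λ ≈ 2.8019

w1 = Gv₀ = ((-3)·1 + (-3)·0 + 3·0; (-3)·1 + 2·0 + (-4)·0; 3·1 + (-4)·0 + 3·0) = (-3, -3, 3)
w2 = Gw1 = ((-3)·(-3) + (-3)·(-3) + 3·3; (-3)·(-3) + 2·(-3) + (-4)·3; 3·(-3) + (-4)·(-3) + 3·3) = (27, -9, 12)
Gw2 = (-18, -147, 153)
w2·Gw2 = 27·(-18) + (-9)·(-147) + 12·153 = 2673; w2·w2 = 27·27 + (-9)·(-9) + 12·12 = 954
λ ≈ 2673/954 = 2.8019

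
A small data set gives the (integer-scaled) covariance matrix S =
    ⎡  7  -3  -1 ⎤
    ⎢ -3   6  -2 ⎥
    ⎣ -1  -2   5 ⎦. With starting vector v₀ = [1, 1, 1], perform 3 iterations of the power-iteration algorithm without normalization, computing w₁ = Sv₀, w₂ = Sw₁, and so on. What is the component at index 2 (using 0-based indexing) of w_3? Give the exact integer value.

23

w1 = Sv₀ = (7·1 + (-3)·1 + (-1)·1; (-3)·1 + 6·1 + (-2)·1; (-1)·1 + (-2)·1 + 5·1) = (3, 1, 2)
w2 = Sw1 = (7·3 + (-3)·1 + (-1)·2; (-3)·3 + 6·1 + (-2)·2; (-1)·3 + (-2)·1 + 5·2) = (16, -7, 5)
w3 = Sw2 = (128, -100, 23)
The requested component of w3 is 23.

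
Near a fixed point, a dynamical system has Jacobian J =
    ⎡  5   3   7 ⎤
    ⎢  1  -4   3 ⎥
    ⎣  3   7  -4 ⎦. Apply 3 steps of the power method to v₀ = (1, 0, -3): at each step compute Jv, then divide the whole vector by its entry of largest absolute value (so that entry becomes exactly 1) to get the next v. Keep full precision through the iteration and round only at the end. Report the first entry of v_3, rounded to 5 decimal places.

-0.88398

Jv0 = (-16.000000, -8.000000, 15.000000); divide by -16.000000 → v1 = (1.000000, 0.500000, -0.937500)
Jv1 = (-0.062500, -3.812500, 10.250000); divide by 10.250000 → v2 = (-0.006098, -0.371951, 1.000000)
Jv2 = (5.853659, 4.481707, -6.621951); divide by -6.621951 → v3 = (-0.883978, -0.676796, 1.000000)
Requested entry of v3: -960/1086 = -0.88398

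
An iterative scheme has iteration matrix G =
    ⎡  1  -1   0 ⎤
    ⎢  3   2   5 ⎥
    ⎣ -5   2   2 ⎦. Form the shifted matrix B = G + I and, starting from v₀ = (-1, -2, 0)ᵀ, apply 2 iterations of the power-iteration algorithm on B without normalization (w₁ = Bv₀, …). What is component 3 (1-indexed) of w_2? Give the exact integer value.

B = G + I has rows (2, -1, 0); (3, 3, 5); (-5, 2, 3)
w1 = Bv₀ = (2·(-1) + (-1)·(-2) + 0·0; 3·(-1) + 3·(-2) + 5·0; (-5)·(-1) + 2·(-2) + 3·0) = (0, -9, 1)
w2 = Bw1 = (2·0 + (-1)·(-9) + 0·1; 3·0 + 3·(-9) + 5·1; (-5)·0 + 2·(-9) + 3·1) = (9, -22, -15)
Requested component of w2: -15

-15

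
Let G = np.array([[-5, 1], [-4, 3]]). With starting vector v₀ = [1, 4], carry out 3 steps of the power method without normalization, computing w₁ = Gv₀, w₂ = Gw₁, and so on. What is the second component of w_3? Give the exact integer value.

w1 = Gv₀ = (-1, 8)
w2 = Gw1 = (13, 28)
w3 = Gw2 = (-37, 32)
The requested component of w3 is 32.

32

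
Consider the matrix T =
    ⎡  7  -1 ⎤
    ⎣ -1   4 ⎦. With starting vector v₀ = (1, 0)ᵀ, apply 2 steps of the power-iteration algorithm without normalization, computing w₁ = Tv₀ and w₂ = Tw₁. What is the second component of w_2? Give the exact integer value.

-11

w1 = Tv₀ = (7, -1)
w2 = Tw1 = (50, -11)
The requested component of w2 is -11.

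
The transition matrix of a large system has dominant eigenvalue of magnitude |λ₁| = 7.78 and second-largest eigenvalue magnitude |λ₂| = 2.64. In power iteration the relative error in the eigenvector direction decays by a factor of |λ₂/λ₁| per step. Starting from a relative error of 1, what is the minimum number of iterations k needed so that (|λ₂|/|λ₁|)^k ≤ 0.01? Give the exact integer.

|λ₂/λ₁| = 2.64/7.78 = 0.33933
Need k ≥ ln(0.01) / ln(0.33933) = -4.6052 / -1.0808 ≈ 4.261
Smallest integer k satisfying the bound: 5

5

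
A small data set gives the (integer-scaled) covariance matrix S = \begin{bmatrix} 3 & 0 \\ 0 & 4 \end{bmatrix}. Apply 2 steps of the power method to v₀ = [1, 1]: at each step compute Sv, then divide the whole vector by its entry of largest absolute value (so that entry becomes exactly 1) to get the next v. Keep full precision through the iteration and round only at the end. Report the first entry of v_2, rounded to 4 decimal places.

Sv0 = (3.00000, 4.00000); divide by 4.00000 → v1 = (0.75000, 1.00000)
Sv1 = (2.25000, 4.00000); divide by 4.00000 → v2 = (0.56250, 1.00000)
Requested entry of v2: 9/16 = 0.5625

0.5625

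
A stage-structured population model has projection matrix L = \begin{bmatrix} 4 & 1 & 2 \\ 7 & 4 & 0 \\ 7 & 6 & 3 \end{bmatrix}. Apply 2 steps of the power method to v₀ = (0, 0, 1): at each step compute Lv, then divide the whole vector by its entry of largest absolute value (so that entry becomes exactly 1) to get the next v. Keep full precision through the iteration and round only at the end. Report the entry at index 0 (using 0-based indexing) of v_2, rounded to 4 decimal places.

Lv0 = (2.00000, 0.00000, 3.00000); divide by 3.00000 → v1 = (0.66667, 0.00000, 1.00000)
Lv1 = (4.66667, 4.66667, 7.66667); divide by 7.66667 → v2 = (0.60870, 0.60870, 1.00000)
Requested entry of v2: 14/23 = 0.6087

0.6087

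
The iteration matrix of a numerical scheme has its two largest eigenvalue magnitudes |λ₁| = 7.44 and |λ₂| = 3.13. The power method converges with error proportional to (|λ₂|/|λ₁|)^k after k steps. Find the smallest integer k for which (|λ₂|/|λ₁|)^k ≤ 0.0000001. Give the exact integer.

19

|λ₂/λ₁| = 3.13/7.44 = 0.42070
Need k ≥ ln(0.0000001) / ln(0.42070) = -16.1181 / -0.8658 ≈ 18.616
Smallest integer k satisfying the bound: 19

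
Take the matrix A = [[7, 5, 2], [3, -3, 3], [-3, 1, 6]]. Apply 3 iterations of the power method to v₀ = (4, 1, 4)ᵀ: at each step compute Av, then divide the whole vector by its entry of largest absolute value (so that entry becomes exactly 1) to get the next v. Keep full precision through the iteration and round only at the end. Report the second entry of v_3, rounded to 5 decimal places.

Av0 = (41.000000, 21.000000, 13.000000); divide by 41.000000 → v1 = (1.000000, 0.512195, 0.317073)
Av1 = (10.195122, 2.414634, -0.585366); divide by 10.195122 → v2 = (1.000000, 0.236842, -0.057416)
Av2 = (8.069378, 2.117225, -3.107656); divide by 8.069378 → v3 = (1.000000, 0.262378, -0.385117)
Requested entry of v3: 885/3373 = 0.26238

0.26238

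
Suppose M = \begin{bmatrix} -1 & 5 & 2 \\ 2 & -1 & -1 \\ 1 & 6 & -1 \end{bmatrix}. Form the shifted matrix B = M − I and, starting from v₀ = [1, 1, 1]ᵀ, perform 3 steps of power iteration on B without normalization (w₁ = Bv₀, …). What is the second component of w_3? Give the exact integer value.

B = M − I has rows (-2, 5, 2); (2, -2, -1); (1, 6, -2)
w1 = Bv₀ = (5, -1, 5)
w2 = Bw1 = (-5, 7, -11)
w3 = Bw2 = (23, -13, 59)
Requested component of w3: -13

-13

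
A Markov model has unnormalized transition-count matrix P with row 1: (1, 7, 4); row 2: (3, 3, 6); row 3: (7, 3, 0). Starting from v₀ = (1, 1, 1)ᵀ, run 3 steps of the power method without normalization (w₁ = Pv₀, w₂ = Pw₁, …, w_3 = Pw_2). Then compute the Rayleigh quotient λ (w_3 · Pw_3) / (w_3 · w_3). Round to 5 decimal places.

λ ≈ 11.38535

w1 = Pv₀ = (1·1 + 7·1 + 4·1; 3·1 + 3·1 + 6·1; 7·1 + 3·1 + 0·1) = (12, 12, 10)
w2 = Pw1 = (1·12 + 7·12 + 4·10; 3·12 + 3·12 + 6·10; 7·12 + 3·12 + 0·10) = (136, 132, 120)
w3 = Pw2 = (1540, 1524, 1348)
Pw3 = (17600, 17280, 15352)
w3·Pw3 = 1540·17600 + 1524·17280 + 1348·15352 = 74133216; w3·w3 = 1540·1540 + 1524·1524 + 1348·1348 = 6511280
λ ≈ 74133216/6511280 = 11.38535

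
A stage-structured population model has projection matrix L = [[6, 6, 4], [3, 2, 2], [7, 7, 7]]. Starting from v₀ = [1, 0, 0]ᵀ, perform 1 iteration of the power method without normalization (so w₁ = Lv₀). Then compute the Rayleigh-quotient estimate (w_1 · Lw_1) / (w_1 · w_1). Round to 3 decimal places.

w1 = Lv₀ = (6·1 + 6·0 + 4·0; 3·1 + 2·0 + 2·0; 7·1 + 7·0 + 7·0) = (6, 3, 7)
Lw1 = (82, 38, 112)
w1·Lw1 = 6·82 + 3·38 + 7·112 = 1390; w1·w1 = 6·6 + 3·3 + 7·7 = 94
λ ≈ 1390/94 = 14.787

λ ≈ 14.787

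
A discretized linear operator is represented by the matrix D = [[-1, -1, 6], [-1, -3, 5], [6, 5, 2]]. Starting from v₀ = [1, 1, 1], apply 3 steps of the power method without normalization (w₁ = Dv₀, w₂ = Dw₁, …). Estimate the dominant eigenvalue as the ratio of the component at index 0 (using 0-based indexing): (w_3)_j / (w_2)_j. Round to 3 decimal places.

w1 = Dv₀ = ((-1)·1 + (-1)·1 + 6·1; (-1)·1 + (-3)·1 + 5·1; 6·1 + 5·1 + 2·1) = (4, 1, 13)
w2 = Dw1 = ((-1)·4 + (-1)·1 + 6·13; (-1)·4 + (-3)·1 + 5·13; 6·4 + 5·1 + 2·13) = (73, 58, 55)
w3 = Dw2 = (199, 28, 838)
Ratio at component: 199 / 73 = 2.726

2.726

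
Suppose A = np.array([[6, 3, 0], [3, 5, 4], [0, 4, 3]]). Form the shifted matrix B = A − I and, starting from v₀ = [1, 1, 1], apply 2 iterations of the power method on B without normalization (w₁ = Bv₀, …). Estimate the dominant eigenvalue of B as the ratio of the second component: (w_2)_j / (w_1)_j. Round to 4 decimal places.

B = A − I has rows (5, 3, 0); (3, 4, 4); (0, 4, 2)
w1 = Bv₀ = (8, 11, 6)
w2 = Bw1 = (73, 92, 56)
Ratio: 92/11 = 8.3636

μ ≈ 8.3636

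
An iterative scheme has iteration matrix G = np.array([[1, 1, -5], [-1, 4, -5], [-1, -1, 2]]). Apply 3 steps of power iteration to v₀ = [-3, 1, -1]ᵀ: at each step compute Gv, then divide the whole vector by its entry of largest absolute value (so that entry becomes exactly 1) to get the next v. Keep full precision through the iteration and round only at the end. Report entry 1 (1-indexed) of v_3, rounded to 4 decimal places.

0.5625

Gv0 = (3.00000, 12.00000, 0.00000); divide by 12.00000 → v1 = (0.25000, 1.00000, 0.00000)
Gv1 = (1.25000, 3.75000, -1.25000); divide by 3.75000 → v2 = (0.33333, 1.00000, -0.33333)
Gv2 = (3.00000, 5.33333, -2.00000); divide by 5.33333 → v3 = (0.56250, 1.00000, -0.37500)
Requested entry of v3: 135/240 = 0.5625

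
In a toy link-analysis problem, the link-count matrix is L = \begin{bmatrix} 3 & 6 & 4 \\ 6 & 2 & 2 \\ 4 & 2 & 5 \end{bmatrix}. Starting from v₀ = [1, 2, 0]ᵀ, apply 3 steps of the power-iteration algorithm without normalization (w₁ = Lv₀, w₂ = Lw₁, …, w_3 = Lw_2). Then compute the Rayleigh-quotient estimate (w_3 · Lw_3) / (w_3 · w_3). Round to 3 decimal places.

w1 = Lv₀ = (3·1 + 6·2 + 4·0; 6·1 + 2·2 + 2·0; 4·1 + 2·2 + 5·0) = (15, 10, 8)
w2 = Lw1 = (3·15 + 6·10 + 4·8; 6·15 + 2·10 + 2·8; 4·15 + 2·10 + 5·8) = (137, 126, 120)
w3 = Lw2 = (1647, 1314, 1400)
Lw3 = (18425, 15310, 16216)
w3·Lw3 = 1647·18425 + 1314·15310 + 1400·16216 = 73165715; w3·w3 = 1647·1647 + 1314·1314 + 1400·1400 = 6399205
λ ≈ 73165715/6399205 = 11.434

11.434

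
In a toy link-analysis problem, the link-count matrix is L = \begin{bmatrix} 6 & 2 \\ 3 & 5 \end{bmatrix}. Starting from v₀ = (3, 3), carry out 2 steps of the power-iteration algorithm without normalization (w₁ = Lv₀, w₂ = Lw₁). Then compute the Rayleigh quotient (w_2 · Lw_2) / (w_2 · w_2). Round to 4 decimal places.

w1 = Lv₀ = (24, 24)
w2 = Lw1 = (192, 192)
Lw2 = (1536, 1536)
w2·Lw2 = 192·1536 + 192·1536 = 589824; w2·w2 = 192·192 + 192·192 = 73728
λ ≈ 589824/73728 = 8.0000

λ ≈ 8.0000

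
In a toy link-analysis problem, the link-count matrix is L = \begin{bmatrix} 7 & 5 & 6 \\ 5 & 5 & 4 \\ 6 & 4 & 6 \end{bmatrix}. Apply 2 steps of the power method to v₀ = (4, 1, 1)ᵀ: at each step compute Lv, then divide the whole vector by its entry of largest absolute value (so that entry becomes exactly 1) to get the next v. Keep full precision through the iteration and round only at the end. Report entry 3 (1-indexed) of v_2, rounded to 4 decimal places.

0.8907

Lv0 = (39.00000, 29.00000, 34.00000); divide by 39.00000 → v1 = (1.00000, 0.74359, 0.87179)
Lv1 = (15.94872, 12.20513, 14.20513); divide by 15.94872 → v2 = (1.00000, 0.76527, 0.89068)
Requested entry of v2: 554/622 = 0.8907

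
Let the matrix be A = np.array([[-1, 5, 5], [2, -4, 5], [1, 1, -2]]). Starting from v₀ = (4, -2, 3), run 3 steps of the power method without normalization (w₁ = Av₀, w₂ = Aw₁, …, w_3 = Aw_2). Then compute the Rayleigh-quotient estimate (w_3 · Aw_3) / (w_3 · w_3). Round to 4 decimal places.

λ ≈ -6.4185

w1 = Av₀ = ((-1)·4 + 5·(-2) + 5·3; 2·4 + (-4)·(-2) + 5·3; 1·4 + 1·(-2) + (-2)·3) = (1, 31, -4)
w2 = Aw1 = ((-1)·1 + 5·31 + 5·(-4); 2·1 + (-4)·31 + 5·(-4); 1·1 + 1·31 + (-2)·(-4)) = (134, -142, 40)
w3 = Aw2 = (-644, 1036, -88)
Aw3 = (5384, -5872, 568)
w3·Aw3 = (-644)·5384 + 1036·(-5872) + (-88)·568 = -9600672; w3·w3 = (-644)·(-644) + 1036·1036 + (-88)·(-88) = 1495776
λ ≈ -9600672/1495776 = -6.4185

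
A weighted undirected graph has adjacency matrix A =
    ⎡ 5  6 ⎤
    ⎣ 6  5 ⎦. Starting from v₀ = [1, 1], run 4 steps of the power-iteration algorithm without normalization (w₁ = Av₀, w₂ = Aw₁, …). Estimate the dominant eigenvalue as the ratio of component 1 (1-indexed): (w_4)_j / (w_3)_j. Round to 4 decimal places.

w1 = Av₀ = (5·1 + 6·1; 6·1 + 5·1) = (11, 11)
w2 = Aw1 = (5·11 + 6·11; 6·11 + 5·11) = (121, 121)
w3 = Aw2 = (1331, 1331)
w4 = Aw3 = (14641, 14641)
Ratio at component: 14641 / 1331 = 11.0000

λ ≈ 11.0000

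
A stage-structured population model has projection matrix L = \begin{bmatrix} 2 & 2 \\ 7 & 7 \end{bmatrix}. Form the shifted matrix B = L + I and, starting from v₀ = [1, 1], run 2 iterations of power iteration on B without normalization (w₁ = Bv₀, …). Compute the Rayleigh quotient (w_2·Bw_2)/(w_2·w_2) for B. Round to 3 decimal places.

μ ≈ 10.021

B = L + I has rows (3, 2); (7, 8)
w1 = Bv₀ = (3·1 + 2·1; 7·1 + 8·1) = (5, 15)
w2 = Bw1 = (3·5 + 2·15; 7·5 + 8·15) = (45, 155)
Bw2 = (445, 1555)
w2·Bw2 = 261050; w2·w2 = 26050; μ ≈ 261050/26050 = 10.021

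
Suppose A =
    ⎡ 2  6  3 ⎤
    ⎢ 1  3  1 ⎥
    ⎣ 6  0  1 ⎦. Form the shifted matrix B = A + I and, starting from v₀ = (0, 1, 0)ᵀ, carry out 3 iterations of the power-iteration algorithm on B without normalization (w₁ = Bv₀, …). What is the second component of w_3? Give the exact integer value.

B = A + I has rows (3, 6, 3); (1, 4, 1); (6, 0, 2)
w1 = Bv₀ = (3·0 + 6·1 + 3·0; 1·0 + 4·1 + 1·0; 6·0 + 0·1 + 2·0) = (6, 4, 0)
w2 = Bw1 = (3·6 + 6·4 + 3·0; 1·6 + 4·4 + 1·0; 6·6 + 0·4 + 2·0) = (42, 22, 36)
w3 = Bw2 = (366, 166, 324)
Requested component of w3: 166

166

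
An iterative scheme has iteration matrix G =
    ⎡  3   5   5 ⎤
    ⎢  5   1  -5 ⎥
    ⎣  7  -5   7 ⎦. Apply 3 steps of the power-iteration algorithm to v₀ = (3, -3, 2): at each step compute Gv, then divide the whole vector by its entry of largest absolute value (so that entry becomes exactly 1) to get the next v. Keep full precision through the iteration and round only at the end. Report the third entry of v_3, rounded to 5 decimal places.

1.00000

Gv0 = (4.000000, 2.000000, 50.000000); divide by 50.000000 → v1 = (0.080000, 0.040000, 1.000000)
Gv1 = (5.440000, -4.560000, 7.360000); divide by 7.360000 → v2 = (0.739130, -0.619565, 1.000000)
Gv2 = (4.119565, -1.923913, 15.271739); divide by 15.271739 → v3 = (0.269751, -0.125979, 1.000000)
Requested entry of v3: 5620/5620 = 1.00000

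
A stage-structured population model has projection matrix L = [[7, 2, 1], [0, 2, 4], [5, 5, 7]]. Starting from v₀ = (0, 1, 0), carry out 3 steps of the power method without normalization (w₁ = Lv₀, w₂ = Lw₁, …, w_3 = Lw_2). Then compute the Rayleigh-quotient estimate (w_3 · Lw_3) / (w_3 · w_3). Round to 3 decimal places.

w1 = Lv₀ = (2, 2, 5)
w2 = Lw1 = (23, 24, 55)
w3 = Lw2 = (264, 268, 620)
Lw3 = (3004, 3016, 7000)
w3·Lw3 = 264·3004 + 268·3016 + 620·7000 = 5941344; w3·w3 = 264·264 + 268·268 + 620·620 = 525920
λ ≈ 5941344/525920 = 11.297

λ ≈ 11.297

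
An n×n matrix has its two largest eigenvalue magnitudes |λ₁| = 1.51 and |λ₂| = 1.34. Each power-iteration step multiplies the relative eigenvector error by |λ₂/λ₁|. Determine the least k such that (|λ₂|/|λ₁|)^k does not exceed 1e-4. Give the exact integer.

78

|λ₂/λ₁| = 1.34/1.51 = 0.88742
Need k ≥ ln(1e-4) / ln(0.88742) = -9.2103 / -0.1194 ≈ 77.113
Smallest integer k satisfying the bound: 78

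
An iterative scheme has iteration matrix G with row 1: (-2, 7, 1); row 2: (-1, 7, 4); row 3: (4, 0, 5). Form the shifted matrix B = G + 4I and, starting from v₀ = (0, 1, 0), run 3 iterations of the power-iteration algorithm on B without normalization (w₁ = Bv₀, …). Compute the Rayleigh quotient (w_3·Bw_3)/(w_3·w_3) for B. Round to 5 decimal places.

12.34186

B = G + 4I has rows (2, 7, 1); (-1, 11, 4); (4, 0, 9)
w1 = Bv₀ = (7, 11, 0)
w2 = Bw1 = (91, 114, 28)
w3 = Bw2 = (1008, 1275, 616)
Bw3 = (11557, 15481, 9576)
w3·Bw3 = 37286547; w3·w3 = 3021145; μ ≈ 37286547/3021145 = 12.34186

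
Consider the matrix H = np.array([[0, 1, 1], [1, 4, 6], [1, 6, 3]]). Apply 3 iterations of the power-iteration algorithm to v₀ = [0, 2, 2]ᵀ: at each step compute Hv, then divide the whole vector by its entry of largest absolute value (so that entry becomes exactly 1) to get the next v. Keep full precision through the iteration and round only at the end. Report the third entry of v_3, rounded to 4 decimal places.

Hv0 = (4.00000, 20.00000, 18.00000); divide by 20.00000 → v1 = (0.20000, 1.00000, 0.90000)
Hv1 = (1.90000, 9.60000, 8.90000); divide by 9.60000 → v2 = (0.19792, 1.00000, 0.92708)
Hv2 = (1.92708, 9.76042, 8.97917); divide by 9.76042 → v3 = (0.19744, 1.00000, 0.91996)
Requested entry of v3: 1724/1874 = 0.9200

0.9200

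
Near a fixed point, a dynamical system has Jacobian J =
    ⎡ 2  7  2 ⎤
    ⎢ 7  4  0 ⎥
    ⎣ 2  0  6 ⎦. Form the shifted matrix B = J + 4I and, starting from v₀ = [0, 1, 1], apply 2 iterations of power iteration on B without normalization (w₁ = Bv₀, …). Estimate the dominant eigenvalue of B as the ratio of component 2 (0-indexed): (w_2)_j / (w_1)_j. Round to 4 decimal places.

B = J + 4I has rows (6, 7, 2); (7, 8, 0); (2, 0, 10)
w1 = Bv₀ = (6·0 + 7·1 + 2·1; 7·0 + 8·1 + 0·1; 2·0 + 0·1 + 10·1) = (9, 8, 10)
w2 = Bw1 = (6·9 + 7·8 + 2·10; 7·9 + 8·8 + 0·10; 2·9 + 0·8 + 10·10) = (130, 127, 118)
Ratio: 118/10 = 11.8000

μ ≈ 11.8000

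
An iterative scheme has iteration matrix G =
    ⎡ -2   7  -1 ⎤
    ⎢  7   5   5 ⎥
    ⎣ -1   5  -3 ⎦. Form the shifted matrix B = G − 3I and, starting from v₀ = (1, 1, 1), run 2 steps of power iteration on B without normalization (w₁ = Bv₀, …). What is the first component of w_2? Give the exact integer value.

B = G − 3I has rows (-5, 7, -1); (7, 2, 5); (-1, 5, -6)
w1 = Bv₀ = (1, 14, -2)
w2 = Bw1 = (95, 25, 81)
Requested component of w2: 95

95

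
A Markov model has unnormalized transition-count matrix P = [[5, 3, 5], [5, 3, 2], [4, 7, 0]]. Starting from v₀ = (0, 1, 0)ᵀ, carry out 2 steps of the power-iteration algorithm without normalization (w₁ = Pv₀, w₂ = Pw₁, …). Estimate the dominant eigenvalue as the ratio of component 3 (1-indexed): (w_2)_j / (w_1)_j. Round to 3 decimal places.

w1 = Pv₀ = (3, 3, 7)
w2 = Pw1 = (59, 38, 33)
Ratio at component: 33 / 7 = 4.714

4.714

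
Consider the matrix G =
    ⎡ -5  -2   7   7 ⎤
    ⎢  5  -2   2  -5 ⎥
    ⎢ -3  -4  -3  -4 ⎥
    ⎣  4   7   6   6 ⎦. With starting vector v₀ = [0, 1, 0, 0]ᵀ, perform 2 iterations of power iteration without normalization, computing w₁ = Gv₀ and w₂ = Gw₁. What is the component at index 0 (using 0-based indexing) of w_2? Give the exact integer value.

35

w1 = Gv₀ = (-2, -2, -4, 7)
w2 = Gw1 = (35, -49, -2, -4)
The requested component of w2 is 35.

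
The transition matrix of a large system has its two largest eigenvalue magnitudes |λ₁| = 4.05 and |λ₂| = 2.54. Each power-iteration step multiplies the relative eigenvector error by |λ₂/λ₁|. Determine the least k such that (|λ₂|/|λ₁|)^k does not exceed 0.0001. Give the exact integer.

|λ₂/λ₁| = 2.54/4.05 = 0.62716
Need k ≥ ln(0.0001) / ln(0.62716) = -9.2103 / -0.4666 ≈ 19.741
Smallest integer k satisfying the bound: 20

20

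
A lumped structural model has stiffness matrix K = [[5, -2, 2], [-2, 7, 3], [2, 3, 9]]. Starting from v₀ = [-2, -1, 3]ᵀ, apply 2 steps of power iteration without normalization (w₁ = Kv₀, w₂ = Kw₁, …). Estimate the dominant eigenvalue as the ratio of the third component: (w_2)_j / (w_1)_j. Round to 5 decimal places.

λ ≈ 9.70000

w1 = Kv₀ = (5·(-2) + (-2)·(-1) + 2·3; (-2)·(-2) + 7·(-1) + 3·3; 2·(-2) + 3·(-1) + 9·3) = (-2, 6, 20)
w2 = Kw1 = (5·(-2) + (-2)·6 + 2·20; (-2)·(-2) + 7·6 + 3·20; 2·(-2) + 3·6 + 9·20) = (18, 106, 194)
Ratio at component: 194 / 20 = 9.70000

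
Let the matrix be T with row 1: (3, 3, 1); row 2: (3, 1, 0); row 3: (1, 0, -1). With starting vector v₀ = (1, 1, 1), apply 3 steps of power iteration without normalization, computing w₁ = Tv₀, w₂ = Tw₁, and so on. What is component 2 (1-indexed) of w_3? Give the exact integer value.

124

w1 = Tv₀ = (3·1 + 3·1 + 1·1; 3·1 + 1·1 + 0·1; 1·1 + 0·1 + (-1)·1) = (7, 4, 0)
w2 = Tw1 = (3·7 + 3·4 + 1·0; 3·7 + 1·4 + 0·0; 1·7 + 0·4 + (-1)·0) = (33, 25, 7)
w3 = Tw2 = (181, 124, 26)
The requested component of w3 is 124.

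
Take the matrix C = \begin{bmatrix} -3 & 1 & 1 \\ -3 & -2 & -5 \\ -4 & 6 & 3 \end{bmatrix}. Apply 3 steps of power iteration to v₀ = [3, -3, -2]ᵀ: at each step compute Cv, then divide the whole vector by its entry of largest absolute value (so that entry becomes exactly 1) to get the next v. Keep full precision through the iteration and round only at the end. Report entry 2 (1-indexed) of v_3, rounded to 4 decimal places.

Cv0 = (-14.00000, 7.00000, -36.00000); divide by -36.00000 → v1 = (0.38889, -0.19444, 1.00000)
Cv1 = (-0.36111, -5.77778, 0.27778); divide by -5.77778 → v2 = (0.06250, 1.00000, -0.04808)
Cv2 = (0.76442, -1.94712, 5.60577); divide by 5.60577 → v3 = (0.13636, -0.34734, 1.00000)
Requested entry of v3: -405/1166 = -0.3473

-0.3473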